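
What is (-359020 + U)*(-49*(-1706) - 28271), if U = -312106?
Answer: -37128703698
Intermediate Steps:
(-359020 + U)*(-49*(-1706) - 28271) = (-359020 - 312106)*(-49*(-1706) - 28271) = -671126*(83594 - 28271) = -671126*55323 = -37128703698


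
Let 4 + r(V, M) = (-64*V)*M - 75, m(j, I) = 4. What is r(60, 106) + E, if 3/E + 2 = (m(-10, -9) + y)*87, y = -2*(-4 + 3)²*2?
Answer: -814241/2 ≈ -4.0712e+5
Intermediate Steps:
y = -4 (y = -2*(-1)²*2 = -2*1*2 = -2*2 = -4)
E = -3/2 (E = 3/(-2 + (4 - 4)*87) = 3/(-2 + 0*87) = 3/(-2 + 0) = 3/(-2) = 3*(-½) = -3/2 ≈ -1.5000)
r(V, M) = -79 - 64*M*V (r(V, M) = -4 + ((-64*V)*M - 75) = -4 + (-64*M*V - 75) = -4 + (-75 - 64*M*V) = -79 - 64*M*V)
r(60, 106) + E = (-79 - 64*106*60) - 3/2 = (-79 - 407040) - 3/2 = -407119 - 3/2 = -814241/2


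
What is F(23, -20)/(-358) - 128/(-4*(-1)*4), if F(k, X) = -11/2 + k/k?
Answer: -5719/716 ≈ -7.9874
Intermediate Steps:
F(k, X) = -9/2 (F(k, X) = -11*½ + 1 = -11/2 + 1 = -9/2)
F(23, -20)/(-358) - 128/(-4*(-1)*4) = -9/2/(-358) - 128/(-4*(-1)*4) = -9/2*(-1/358) - 128/(4*4) = 9/716 - 128/16 = 9/716 - 128*1/16 = 9/716 - 8 = -5719/716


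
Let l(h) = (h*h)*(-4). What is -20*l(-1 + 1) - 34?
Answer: -34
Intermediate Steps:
l(h) = -4*h² (l(h) = h²*(-4) = -4*h²)
-20*l(-1 + 1) - 34 = -(-80)*(-1 + 1)² - 34 = -(-80)*0² - 34 = -(-80)*0 - 34 = -20*0 - 34 = 0 - 34 = -34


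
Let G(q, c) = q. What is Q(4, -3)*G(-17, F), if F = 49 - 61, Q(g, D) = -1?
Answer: 17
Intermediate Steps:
F = -12
Q(4, -3)*G(-17, F) = -1*(-17) = 17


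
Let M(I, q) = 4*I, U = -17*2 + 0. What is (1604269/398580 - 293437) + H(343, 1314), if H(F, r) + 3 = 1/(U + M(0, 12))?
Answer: -1988281285117/6775860 ≈ -2.9344e+5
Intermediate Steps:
U = -34 (U = -34 + 0 = -34)
H(F, r) = -103/34 (H(F, r) = -3 + 1/(-34 + 4*0) = -3 + 1/(-34 + 0) = -3 + 1/(-34) = -3 - 1/34 = -103/34)
(1604269/398580 - 293437) + H(343, 1314) = (1604269/398580 - 293437) - 103/34 = -116956515191/398580 - 103/34 = -1988281285117/6775860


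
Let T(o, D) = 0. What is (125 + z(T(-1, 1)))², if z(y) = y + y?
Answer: 15625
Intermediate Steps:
z(y) = 2*y
(125 + z(T(-1, 1)))² = (125 + 2*0)² = (125 + 0)² = 125² = 15625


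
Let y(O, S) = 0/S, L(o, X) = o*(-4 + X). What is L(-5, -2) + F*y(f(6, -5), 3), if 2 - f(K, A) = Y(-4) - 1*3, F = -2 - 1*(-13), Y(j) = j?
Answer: 30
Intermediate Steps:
F = 11 (F = -2 + 13 = 11)
f(K, A) = 9 (f(K, A) = 2 - (-4 - 1*3) = 2 - (-4 - 3) = 2 - 1*(-7) = 2 + 7 = 9)
y(O, S) = 0
L(-5, -2) + F*y(f(6, -5), 3) = -5*(-4 - 2) + 11*0 = -5*(-6) + 0 = 30 + 0 = 30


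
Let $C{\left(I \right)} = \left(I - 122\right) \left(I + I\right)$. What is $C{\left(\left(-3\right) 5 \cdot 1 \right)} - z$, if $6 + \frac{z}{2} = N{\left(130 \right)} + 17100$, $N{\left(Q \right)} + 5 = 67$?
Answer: $-30202$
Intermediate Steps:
$N{\left(Q \right)} = 62$ ($N{\left(Q \right)} = -5 + 67 = 62$)
$C{\left(I \right)} = 2 I \left(-122 + I\right)$ ($C{\left(I \right)} = \left(-122 + I\right) 2 I = 2 I \left(-122 + I\right)$)
$z = 34312$ ($z = -12 + 2 \left(62 + 17100\right) = -12 + 2 \cdot 17162 = -12 + 34324 = 34312$)
$C{\left(\left(-3\right) 5 \cdot 1 \right)} - z = 2 \left(-3\right) 5 \cdot 1 \left(-122 + \left(-3\right) 5 \cdot 1\right) - 34312 = 2 \left(\left(-15\right) 1\right) \left(-122 - 15\right) - 34312 = 2 \left(-15\right) \left(-122 - 15\right) - 34312 = 2 \left(-15\right) \left(-137\right) - 34312 = 4110 - 34312 = -30202$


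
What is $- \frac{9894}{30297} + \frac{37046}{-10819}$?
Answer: $- \frac{409808616}{109261081} \approx -3.7507$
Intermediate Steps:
$- \frac{9894}{30297} + \frac{37046}{-10819} = \left(-9894\right) \frac{1}{30297} + 37046 \left(- \frac{1}{10819}\right) = - \frac{3298}{10099} - \frac{37046}{10819} = - \frac{409808616}{109261081}$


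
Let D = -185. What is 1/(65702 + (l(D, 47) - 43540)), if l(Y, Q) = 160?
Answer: 1/22322 ≈ 4.4799e-5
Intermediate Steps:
1/(65702 + (l(D, 47) - 43540)) = 1/(65702 + (160 - 43540)) = 1/(65702 - 43380) = 1/22322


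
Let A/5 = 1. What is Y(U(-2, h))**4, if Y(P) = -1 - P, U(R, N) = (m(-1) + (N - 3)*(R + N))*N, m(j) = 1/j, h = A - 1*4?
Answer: 16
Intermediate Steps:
A = 5 (A = 5*1 = 5)
h = 1 (h = 5 - 1*4 = 5 - 4 = 1)
U(R, N) = N*(-1 + (-3 + N)*(N + R)) (U(R, N) = (1/(-1) + (N - 3)*(R + N))*N = (-1 + (-3 + N)*(N + R))*N = N*(-1 + (-3 + N)*(N + R)))
Y(U(-2, h))**4 = (-1 - (-1 + 1**2 - 3*1 - 3*(-2) + 1*(-2)))**4 = (-1 - (-1 + 1 - 3 + 6 - 2))**4 = (-1 - 1)**4 = (-2)**4 = 16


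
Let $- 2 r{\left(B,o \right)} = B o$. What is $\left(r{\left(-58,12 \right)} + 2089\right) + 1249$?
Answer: $3686$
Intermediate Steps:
$r{\left(B,o \right)} = - \frac{B o}{2}$
$\left(r{\left(-58,12 \right)} + 2089\right) + 1249 = \left(\left(- \frac{1}{2}\right) \left(-58\right) 12 + 2089\right) + 1249 = \left(348 + 2089\right) + 1249 = 2437 + 1249 = 3686$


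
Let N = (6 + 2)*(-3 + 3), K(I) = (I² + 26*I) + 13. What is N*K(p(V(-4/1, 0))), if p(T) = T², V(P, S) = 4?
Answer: 0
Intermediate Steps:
K(I) = 13 + I² + 26*I
N = 0 (N = 8*0 = 0)
N*K(p(V(-4/1, 0))) = 0*(13 + (4²)² + 26*4²) = 0*(13 + 16² + 26*16) = 0*(13 + 256 + 416) = 0*685 = 0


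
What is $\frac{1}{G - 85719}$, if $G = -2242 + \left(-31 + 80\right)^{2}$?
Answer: $- \frac{1}{85560} \approx -1.1688 \cdot 10^{-5}$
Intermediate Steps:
$G = 159$ ($G = -2242 + 49^{2} = -2242 + 2401 = 159$)
$\frac{1}{G - 85719} = \frac{1}{159 - 85719} = \frac{1}{-85560} = - \frac{1}{85560}$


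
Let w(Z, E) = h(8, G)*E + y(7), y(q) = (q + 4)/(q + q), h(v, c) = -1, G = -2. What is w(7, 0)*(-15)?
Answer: -165/14 ≈ -11.786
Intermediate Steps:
y(q) = (4 + q)/(2*q) (y(q) = (4 + q)/((2*q)) = (4 + q)*(1/(2*q)) = (4 + q)/(2*q))
w(Z, E) = 11/14 - E (w(Z, E) = -E + (1/2)*(4 + 7)/7 = -E + (1/2)*(1/7)*11 = -E + 11/14 = 11/14 - E)
w(7, 0)*(-15) = (11/14 - 1*0)*(-15) = (11/14 + 0)*(-15) = (11/14)*(-15) = -165/14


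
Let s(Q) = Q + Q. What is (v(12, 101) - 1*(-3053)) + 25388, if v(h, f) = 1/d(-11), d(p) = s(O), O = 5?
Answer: 284411/10 ≈ 28441.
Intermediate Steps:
s(Q) = 2*Q
d(p) = 10 (d(p) = 2*5 = 10)
v(h, f) = ⅒ (v(h, f) = 1/10 = ⅒)
(v(12, 101) - 1*(-3053)) + 25388 = (⅒ - 1*(-3053)) + 25388 = (⅒ + 3053) + 25388 = 30531/10 + 25388 = 284411/10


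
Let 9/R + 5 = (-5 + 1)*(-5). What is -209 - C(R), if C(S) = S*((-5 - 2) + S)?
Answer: -5129/25 ≈ -205.16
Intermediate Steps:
R = ⅗ (R = 9/(-5 + (-5 + 1)*(-5)) = 9/(-5 - 4*(-5)) = 9/(-5 + 20) = 9/15 = 9*(1/15) = ⅗ ≈ 0.60000)
C(S) = S*(-7 + S)
-209 - C(R) = -209 - 3*(-7 + ⅗)/5 = -209 - 3*(-32)/(5*5) = -209 - 1*(-96/25) = -209 + 96/25 = -5129/25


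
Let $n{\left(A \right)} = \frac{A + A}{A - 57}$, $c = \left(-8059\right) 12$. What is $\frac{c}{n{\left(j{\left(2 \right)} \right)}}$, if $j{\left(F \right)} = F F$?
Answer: $\frac{1281381}{2} \approx 6.4069 \cdot 10^{5}$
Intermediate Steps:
$j{\left(F \right)} = F^{2}$
$c = -96708$
$n{\left(A \right)} = \frac{2 A}{-57 + A}$
$\frac{c}{n{\left(j{\left(2 \right)} \right)}} = - \frac{96708}{2 \cdot 2^{2} \frac{1}{-57 + 2^{2}}} = - \frac{96708}{2 \cdot 4 \frac{1}{-57 + 4}} = - \frac{96708}{2 \cdot 4 \frac{1}{-53}} = - \frac{96708}{2 \cdot 4 \left(- \frac{1}{53}\right)} = - \frac{96708}{- \frac{8}{53}} = \left(-96708\right) \left(- \frac{53}{8}\right) = \frac{1281381}{2}$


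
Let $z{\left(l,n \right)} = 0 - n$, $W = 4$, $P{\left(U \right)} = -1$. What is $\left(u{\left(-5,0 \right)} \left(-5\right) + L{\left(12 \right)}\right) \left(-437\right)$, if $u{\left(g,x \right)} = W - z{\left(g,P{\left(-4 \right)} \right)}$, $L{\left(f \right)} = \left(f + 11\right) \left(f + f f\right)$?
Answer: $-1561401$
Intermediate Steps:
$L{\left(f \right)} = \left(11 + f\right) \left(f + f^{2}\right)$
$z{\left(l,n \right)} = - n$
$u{\left(g,x \right)} = 3$ ($u{\left(g,x \right)} = 4 - \left(-1\right) \left(-1\right) = 4 - 1 = 3$)
$\left(u{\left(-5,0 \right)} \left(-5\right) + L{\left(12 \right)}\right) \left(-437\right) = \left(3 \left(-5\right) + 12 \left(11 + 12^{2} + 12 \cdot 12\right)\right) \left(-437\right) = \left(-15 + 12 \left(11 + 144 + 144\right)\right) \left(-437\right) = \left(-15 + 12 \cdot 299\right) \left(-437\right) = \left(-15 + 3588\right) \left(-437\right) = 3573 \left(-437\right) = -1561401$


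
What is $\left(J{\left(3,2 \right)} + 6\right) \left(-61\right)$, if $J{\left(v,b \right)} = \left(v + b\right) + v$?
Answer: $-854$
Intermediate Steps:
$J{\left(v,b \right)} = b + 2 v$ ($J{\left(v,b \right)} = \left(b + v\right) + v = b + 2 v$)
$\left(J{\left(3,2 \right)} + 6\right) \left(-61\right) = \left(\left(2 + 2 \cdot 3\right) + 6\right) \left(-61\right) = \left(\left(2 + 6\right) + 6\right) \left(-61\right) = \left(8 + 6\right) \left(-61\right) = 14 \left(-61\right) = -854$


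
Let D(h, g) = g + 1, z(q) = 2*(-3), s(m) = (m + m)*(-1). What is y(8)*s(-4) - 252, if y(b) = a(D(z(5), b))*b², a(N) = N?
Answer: 4356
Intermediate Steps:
s(m) = -2*m (s(m) = (2*m)*(-1) = -2*m)
z(q) = -6
D(h, g) = 1 + g
y(b) = b²*(1 + b) (y(b) = (1 + b)*b² = b²*(1 + b))
y(8)*s(-4) - 252 = (8²*(1 + 8))*(-2*(-4)) - 252 = (64*9)*8 - 252 = 576*8 - 252 = 4608 - 252 = 4356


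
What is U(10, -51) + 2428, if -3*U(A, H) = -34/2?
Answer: 7301/3 ≈ 2433.7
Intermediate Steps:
U(A, H) = 17/3 (U(A, H) = -(-34)/(3*2) = -⅓*(-17) = 17/3)
U(10, -51) + 2428 = 17/3 + 2428 = 7301/3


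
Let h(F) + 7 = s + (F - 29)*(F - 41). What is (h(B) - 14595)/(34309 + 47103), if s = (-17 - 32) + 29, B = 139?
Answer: -1921/40706 ≈ -0.047192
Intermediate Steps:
s = -20 (s = -49 + 29 = -20)
h(F) = -27 + (-41 + F)*(-29 + F) (h(F) = -7 + (-20 + (F - 29)*(F - 41)) = -7 + (-20 + (-29 + F)*(-41 + F)) = -7 + (-20 + (-41 + F)*(-29 + F)) = -27 + (-41 + F)*(-29 + F))
(h(B) - 14595)/(34309 + 47103) = ((1162 + 139² - 70*139) - 14595)/(34309 + 47103) = ((1162 + 19321 - 9730) - 14595)/81412 = (10753 - 14595)*(1/81412) = -3842*1/81412 = -1921/40706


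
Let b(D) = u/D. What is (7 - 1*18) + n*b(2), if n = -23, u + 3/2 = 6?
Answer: -251/4 ≈ -62.750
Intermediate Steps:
u = 9/2 (u = -3/2 + 6 = 9/2 ≈ 4.5000)
b(D) = 9/(2*D)
(7 - 1*18) + n*b(2) = (7 - 1*18) - 207/(2*2) = (7 - 18) - 207/(2*2) = -11 - 23*9/4 = -11 - 207/4 = -251/4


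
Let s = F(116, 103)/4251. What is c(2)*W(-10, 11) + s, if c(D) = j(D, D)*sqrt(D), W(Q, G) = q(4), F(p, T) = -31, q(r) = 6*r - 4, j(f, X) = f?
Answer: -31/4251 + 40*sqrt(2) ≈ 56.561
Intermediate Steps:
q(r) = -4 + 6*r
W(Q, G) = 20 (W(Q, G) = -4 + 6*4 = -4 + 24 = 20)
c(D) = D**(3/2) (c(D) = D*sqrt(D) = D**(3/2))
s = -31/4251 ≈ -0.0072924
c(2)*W(-10, 11) + s = 2**(3/2)*20 - 31/4251 = (2*sqrt(2))*20 - 31/4251 = 40*sqrt(2) - 31/4251 = -31/4251 + 40*sqrt(2)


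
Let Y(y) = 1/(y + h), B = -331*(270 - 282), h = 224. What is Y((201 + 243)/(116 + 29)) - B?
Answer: -130773983/32924 ≈ -3972.0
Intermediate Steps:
B = 3972 (B = -331*(-12) = 3972)
Y(y) = 1/(224 + y) (Y(y) = 1/(y + 224) = 1/(224 + y))
Y((201 + 243)/(116 + 29)) - B = 1/(224 + (201 + 243)/(116 + 29)) - 1*3972 = 1/(224 + 444/145) - 3972 = 1/(32924/145) - 3972 = 145/32924 - 3972 = -130773983/32924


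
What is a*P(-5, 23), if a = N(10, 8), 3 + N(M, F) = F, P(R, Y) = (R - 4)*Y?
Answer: -1035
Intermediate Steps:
P(R, Y) = Y*(-4 + R) (P(R, Y) = (-4 + R)*Y = Y*(-4 + R))
N(M, F) = -3 + F
a = 5 (a = -3 + 8 = 5)
a*P(-5, 23) = 5*(23*(-4 - 5)) = 5*(23*(-9)) = 5*(-207) = -1035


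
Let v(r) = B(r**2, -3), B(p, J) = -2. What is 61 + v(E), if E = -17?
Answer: 59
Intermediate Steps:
v(r) = -2
61 + v(E) = 61 - 2 = 59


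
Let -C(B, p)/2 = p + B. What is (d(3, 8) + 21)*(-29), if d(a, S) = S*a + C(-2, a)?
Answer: -1247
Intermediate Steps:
C(B, p) = -2*B - 2*p (C(B, p) = -2*(p + B) = -2*(B + p) = -2*B - 2*p)
d(a, S) = 4 - 2*a + S*a (d(a, S) = S*a + (-2*(-2) - 2*a) = S*a + (4 - 2*a) = 4 - 2*a + S*a)
(d(3, 8) + 21)*(-29) = ((4 - 2*3 + 8*3) + 21)*(-29) = ((4 - 6 + 24) + 21)*(-29) = (22 + 21)*(-29) = 43*(-29) = -1247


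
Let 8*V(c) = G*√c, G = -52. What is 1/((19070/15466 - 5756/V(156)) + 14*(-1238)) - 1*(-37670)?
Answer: 4459346803293890539509427/118379262280981922327 - 4474661197292*√39/118379262280981922327 ≈ 37670.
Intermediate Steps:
V(c) = -13*√c/2 (V(c) = (-52*√c)/8 = -13*√c/2)
1/((19070/15466 - 5756/V(156)) + 14*(-1238)) - 1*(-37670) = 1/((19070/15466 - 5756*(-√39/507)) + 14*(-1238)) - 1*(-37670) = 1/((19070*(1/15466) - 5756*(-√39/507)) - 17332) + 37670 = 1/((9535/7733 - 5756*(-√39/507)) - 17332) + 37670 = 1/((9535/7733 - (-5756)*√39/507) - 17332) + 37670 = 1/((9535/7733 + 5756*√39/507) - 17332) + 37670 = 1/(-134018821/7733 + 5756*√39/507) + 37670 = 37670 + 1/(-134018821/7733 + 5756*√39/507)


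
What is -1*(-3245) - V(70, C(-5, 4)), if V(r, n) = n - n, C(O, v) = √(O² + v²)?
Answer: 3245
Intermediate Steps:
V(r, n) = 0
-1*(-3245) - V(70, C(-5, 4)) = -1*(-3245) - 1*0 = 3245 + 0 = 3245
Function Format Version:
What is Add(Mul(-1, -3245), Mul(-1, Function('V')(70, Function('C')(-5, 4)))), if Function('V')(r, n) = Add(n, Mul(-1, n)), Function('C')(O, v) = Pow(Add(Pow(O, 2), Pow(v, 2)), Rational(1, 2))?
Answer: 3245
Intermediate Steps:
Function('V')(r, n) = 0
Add(Mul(-1, -3245), Mul(-1, Function('V')(70, Function('C')(-5, 4)))) = Add(Mul(-1, -3245), Mul(-1, 0)) = Add(3245, 0) = 3245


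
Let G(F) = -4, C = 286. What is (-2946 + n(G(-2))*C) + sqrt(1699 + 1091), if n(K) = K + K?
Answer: -5234 + 3*sqrt(310) ≈ -5181.2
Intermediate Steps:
n(K) = 2*K
(-2946 + n(G(-2))*C) + sqrt(1699 + 1091) = (-2946 + (2*(-4))*286) + sqrt(1699 + 1091) = (-2946 - 8*286) + sqrt(2790) = (-2946 - 2288) + 3*sqrt(310) = -5234 + 3*sqrt(310)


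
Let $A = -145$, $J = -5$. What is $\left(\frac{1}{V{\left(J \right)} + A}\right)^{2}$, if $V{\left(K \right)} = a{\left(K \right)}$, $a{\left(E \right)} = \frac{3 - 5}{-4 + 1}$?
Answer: $\frac{9}{187489} \approx 4.8003 \cdot 10^{-5}$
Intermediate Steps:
$a{\left(E \right)} = \frac{2}{3}$ ($a{\left(E \right)} = - \frac{2}{-3} = \left(-2\right) \left(- \frac{1}{3}\right) = \frac{2}{3}$)
$V{\left(K \right)} = \frac{2}{3}$
$\left(\frac{1}{V{\left(J \right)} + A}\right)^{2} = \left(\frac{1}{\frac{2}{3} - 145}\right)^{2} = \left(\frac{1}{- \frac{433}{3}}\right)^{2} = \left(- \frac{3}{433}\right)^{2} = \frac{9}{187489}$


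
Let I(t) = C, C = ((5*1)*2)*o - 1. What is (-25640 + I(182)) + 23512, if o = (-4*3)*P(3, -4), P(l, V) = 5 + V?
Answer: -2249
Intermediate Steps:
o = -12 (o = (-4*3)*(5 - 4) = -12*1 = -12)
C = -121 (C = ((5*1)*2)*(-12) - 1 = (5*2)*(-12) - 1 = 10*(-12) - 1 = -120 - 1 = -121)
I(t) = -121
(-25640 + I(182)) + 23512 = (-25640 - 121) + 23512 = -25761 + 23512 = -2249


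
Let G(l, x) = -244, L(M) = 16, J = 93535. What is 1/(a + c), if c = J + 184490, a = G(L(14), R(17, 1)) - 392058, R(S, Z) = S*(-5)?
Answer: -1/114277 ≈ -8.7507e-6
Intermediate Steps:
R(S, Z) = -5*S
a = -392302 (a = -244 - 392058 = -392302)
c = 278025 (c = 93535 + 184490 = 278025)
1/(a + c) = 1/(-392302 + 278025) = 1/(-114277) = -1/114277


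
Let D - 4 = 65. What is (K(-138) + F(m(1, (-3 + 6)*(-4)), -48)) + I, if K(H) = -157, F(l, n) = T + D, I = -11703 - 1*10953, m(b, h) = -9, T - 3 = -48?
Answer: -22789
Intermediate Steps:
T = -45 (T = 3 - 48 = -45)
D = 69 (D = 4 + 65 = 69)
I = -22656 (I = -11703 - 10953 = -22656)
F(l, n) = 24 (F(l, n) = -45 + 69 = 24)
(K(-138) + F(m(1, (-3 + 6)*(-4)), -48)) + I = (-157 + 24) - 22656 = -133 - 22656 = -22789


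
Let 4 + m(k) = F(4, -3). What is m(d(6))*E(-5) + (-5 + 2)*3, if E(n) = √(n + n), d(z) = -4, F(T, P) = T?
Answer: -9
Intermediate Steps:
m(k) = 0 (m(k) = -4 + 4 = 0)
E(n) = √2*√n (E(n) = √(2*n) = √2*√n)
m(d(6))*E(-5) + (-5 + 2)*3 = 0*(√2*√(-5)) + (-5 + 2)*3 = 0*(√2*(I*√5)) - 3*3 = 0*(I*√10) - 9 = 0 - 9 = -9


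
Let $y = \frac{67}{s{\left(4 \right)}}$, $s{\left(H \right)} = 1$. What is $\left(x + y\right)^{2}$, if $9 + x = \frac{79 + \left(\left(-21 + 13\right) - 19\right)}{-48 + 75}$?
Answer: $\frac{2617924}{729} \approx 3591.1$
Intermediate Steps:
$y = 67$ ($y = \frac{67}{1} = 67 \cdot 1 = 67$)
$x = - \frac{191}{27}$ ($x = -9 + \frac{79 + \left(\left(-21 + 13\right) - 19\right)}{-48 + 75} = -9 + \frac{79 - 27}{27} = -9 + \left(79 - 27\right) \frac{1}{27} = -9 + 52 \cdot \frac{1}{27} = -9 + \frac{52}{27} = - \frac{191}{27} \approx -7.0741$)
$\left(x + y\right)^{2} = \left(- \frac{191}{27} + 67\right)^{2} = \left(\frac{1618}{27}\right)^{2} = \frac{2617924}{729}$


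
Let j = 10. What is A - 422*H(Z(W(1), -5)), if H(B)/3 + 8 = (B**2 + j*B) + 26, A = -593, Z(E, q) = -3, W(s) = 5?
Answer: 3205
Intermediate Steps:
H(B) = 54 + 3*B**2 + 30*B (H(B) = -24 + 3*((B**2 + 10*B) + 26) = -24 + 3*(26 + B**2 + 10*B) = -24 + (78 + 3*B**2 + 30*B) = 54 + 3*B**2 + 30*B)
A - 422*H(Z(W(1), -5)) = -593 - 422*(54 + 3*(-3)**2 + 30*(-3)) = -593 - 422*(54 + 3*9 - 90) = -593 - 422*(54 + 27 - 90) = -593 - 422*(-9) = -593 + 3798 = 3205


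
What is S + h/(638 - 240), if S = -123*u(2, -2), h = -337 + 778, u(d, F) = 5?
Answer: -244329/398 ≈ -613.89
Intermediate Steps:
h = 441
S = -615 (S = -123*5 = -615)
S + h/(638 - 240) = -615 + 441/(638 - 240) = -615 + 441/398 = -244329/398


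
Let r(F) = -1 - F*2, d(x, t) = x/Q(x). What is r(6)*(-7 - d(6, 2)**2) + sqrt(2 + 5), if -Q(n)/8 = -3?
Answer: 1469/16 + sqrt(7) ≈ 94.458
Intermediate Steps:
Q(n) = 24 (Q(n) = -8*(-3) = 24)
d(x, t) = x/24
r(F) = -1 - 2*F
r(6)*(-7 - d(6, 2)**2) + sqrt(2 + 5) = (-1 - 2*6)*(-7 - ((1/24)*6)**2) + sqrt(2 + 5) = (-1 - 12)*(-7 - (1/4)**2) + sqrt(7) = -13*(-7 - 1*1/16) + sqrt(7) = -13*(-7 - 1/16) + sqrt(7) = -13*(-113/16) + sqrt(7) = 1469/16 + sqrt(7)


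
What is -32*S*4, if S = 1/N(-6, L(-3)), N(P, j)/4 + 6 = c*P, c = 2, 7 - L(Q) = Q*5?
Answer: 16/9 ≈ 1.7778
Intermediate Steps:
L(Q) = 7 - 5*Q (L(Q) = 7 - Q*5 = 7 - 5*Q)
N(P, j) = -24 + 8*P (N(P, j) = -24 + 4*(2*P) = -24 + 8*P)
S = -1/72 (S = 1/(-24 + 8*(-6)) = 1/(-24 - 48) = 1/(-72) = -1/72 ≈ -0.013889)
-32*S*4 = -32*(-1/72)*4 = (4/9)*4 = 16/9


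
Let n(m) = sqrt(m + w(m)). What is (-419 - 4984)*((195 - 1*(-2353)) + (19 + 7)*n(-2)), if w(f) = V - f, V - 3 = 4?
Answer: -13766844 - 140478*sqrt(7) ≈ -1.4139e+7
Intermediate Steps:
V = 7 (V = 3 + 4 = 7)
w(f) = 7 - f
n(m) = sqrt(7) (n(m) = sqrt(m + (7 - m)) = sqrt(7))
(-419 - 4984)*((195 - 1*(-2353)) + (19 + 7)*n(-2)) = (-419 - 4984)*((195 - 1*(-2353)) + (19 + 7)*sqrt(7)) = -5403*((195 + 2353) + 26*sqrt(7)) = -5403*(2548 + 26*sqrt(7)) = -13766844 - 140478*sqrt(7)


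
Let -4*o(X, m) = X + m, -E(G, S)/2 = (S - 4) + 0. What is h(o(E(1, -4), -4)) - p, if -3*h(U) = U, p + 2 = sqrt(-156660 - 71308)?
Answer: 3 - 8*I*sqrt(3562) ≈ 3.0 - 477.46*I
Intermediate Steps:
E(G, S) = 8 - 2*S (E(G, S) = -2*((S - 4) + 0) = -2*((-4 + S) + 0) = -2*(-4 + S) = 8 - 2*S)
o(X, m) = -X/4 - m/4 (o(X, m) = -(X + m)/4 = -X/4 - m/4)
p = -2 + 8*I*sqrt(3562) (p = -2 + sqrt(-156660 - 71308) = -2 + sqrt(-227968) = -2 + 8*I*sqrt(3562) ≈ -2.0 + 477.46*I)
h(U) = -U/3
h(o(E(1, -4), -4)) - p = -(-(8 - 2*(-4))/4 - 1/4*(-4))/3 - (-2 + 8*I*sqrt(3562)) = -(-(8 + 8)/4 + 1)/3 + (2 - 8*I*sqrt(3562)) = -(-1/4*16 + 1)/3 + (2 - 8*I*sqrt(3562)) = -(-4 + 1)/3 + (2 - 8*I*sqrt(3562)) = -1/3*(-3) + (2 - 8*I*sqrt(3562)) = 1 + (2 - 8*I*sqrt(3562)) = 3 - 8*I*sqrt(3562)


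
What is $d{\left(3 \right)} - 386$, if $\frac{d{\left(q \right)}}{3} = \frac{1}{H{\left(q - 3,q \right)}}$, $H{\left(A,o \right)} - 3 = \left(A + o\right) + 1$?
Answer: $- \frac{2699}{7} \approx -385.57$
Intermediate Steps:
$H{\left(A,o \right)} = 4 + A + o$ ($H{\left(A,o \right)} = 3 + \left(\left(A + o\right) + 1\right) = 3 + \left(1 + A + o\right) = 4 + A + o$)
$d{\left(q \right)} = \frac{3}{1 + 2 q}$ ($d{\left(q \right)} = \frac{3}{4 + \left(q - 3\right) + q} = \frac{3}{4 + \left(-3 + q\right) + q} = \frac{3}{1 + 2 q}$)
$d{\left(3 \right)} - 386 = \frac{3}{1 + 2 \cdot 3} - 386 = \frac{3}{1 + 6} - 386 = \frac{3}{7} - 386 = - \frac{2699}{7}$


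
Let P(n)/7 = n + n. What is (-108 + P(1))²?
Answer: 8836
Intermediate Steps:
P(n) = 14*n (P(n) = 7*(n + n) = 7*(2*n) = 14*n)
(-108 + P(1))² = (-108 + 14*1)² = (-108 + 14)² = (-94)² = 8836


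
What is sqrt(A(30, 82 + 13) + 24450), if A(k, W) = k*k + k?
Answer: 6*sqrt(705) ≈ 159.31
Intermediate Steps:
A(k, W) = k + k**2 (A(k, W) = k**2 + k = k + k**2)
sqrt(A(30, 82 + 13) + 24450) = sqrt(30*(1 + 30) + 24450) = sqrt(30*31 + 24450) = sqrt(930 + 24450) = sqrt(25380) = 6*sqrt(705)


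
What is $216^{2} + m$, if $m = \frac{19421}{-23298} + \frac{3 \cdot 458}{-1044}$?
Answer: $\frac{15760650368}{337821} \approx 46654.0$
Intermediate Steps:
$m = - \frac{726208}{337821}$ ($m = 19421 \left(- \frac{1}{23298}\right) + 1374 \left(- \frac{1}{1044}\right) = - \frac{19421}{23298} - \frac{229}{174} = - \frac{726208}{337821} \approx -2.1497$)
$216^{2} + m = 216^{2} - \frac{726208}{337821} = 46656 - \frac{726208}{337821} = \frac{15760650368}{337821}$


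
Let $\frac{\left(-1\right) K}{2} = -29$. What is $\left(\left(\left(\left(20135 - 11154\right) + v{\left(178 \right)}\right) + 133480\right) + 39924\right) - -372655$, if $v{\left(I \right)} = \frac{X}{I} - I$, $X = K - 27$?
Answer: $\frac{98765467}{178} \approx 5.5486 \cdot 10^{5}$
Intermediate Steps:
$K = 58$ ($K = \left(-2\right) \left(-29\right) = 58$)
$X = 31$ ($X = 58 - 27 = 31$)
$v{\left(I \right)} = - I + \frac{31}{I}$ ($v{\left(I \right)} = \frac{31}{I} - I = - I + \frac{31}{I}$)
$\left(\left(\left(\left(20135 - 11154\right) + v{\left(178 \right)}\right) + 133480\right) + 39924\right) - -372655 = \left(\left(\left(\left(20135 - 11154\right) + \left(\left(-1\right) 178 + \frac{31}{178}\right)\right) + 133480\right) + 39924\right) - -372655 = \left(\left(\left(8981 + \left(-178 + 31 \cdot \frac{1}{178}\right)\right) + 133480\right) + 39924\right) + 372655 = \left(\left(\left(8981 + \left(-178 + \frac{31}{178}\right)\right) + 133480\right) + 39924\right) + 372655 = \left(\left(\left(8981 - \frac{31653}{178}\right) + 133480\right) + 39924\right) + 372655 = \left(\left(\frac{1566965}{178} + 133480\right) + 39924\right) + 372655 = \left(\frac{25326405}{178} + 39924\right) + 372655 = \frac{32432877}{178} + 372655 = \frac{98765467}{178}$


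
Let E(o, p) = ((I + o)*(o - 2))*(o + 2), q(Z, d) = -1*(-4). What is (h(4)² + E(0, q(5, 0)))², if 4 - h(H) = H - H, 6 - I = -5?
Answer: 784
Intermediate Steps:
I = 11 (I = 6 - 1*(-5) = 6 + 5 = 11)
q(Z, d) = 4
h(H) = 4 (h(H) = 4 - (H - H) = 4 - 1*0 = 4 + 0 = 4)
E(o, p) = (-2 + o)*(2 + o)*(11 + o) (E(o, p) = ((11 + o)*(o - 2))*(o + 2) = ((11 + o)*(-2 + o))*(2 + o) = ((-2 + o)*(11 + o))*(2 + o) = (-2 + o)*(2 + o)*(11 + o))
(h(4)² + E(0, q(5, 0)))² = (4² + (-44 + 0³ - 4*0 + 11*0²))² = (16 + (-44 + 0 + 0 + 11*0))² = (16 + (-44 + 0 + 0 + 0))² = (16 - 44)² = (-28)² = 784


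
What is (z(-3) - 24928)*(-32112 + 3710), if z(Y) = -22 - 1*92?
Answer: 711242884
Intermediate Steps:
z(Y) = -114 (z(Y) = -22 - 92 = -114)
(z(-3) - 24928)*(-32112 + 3710) = (-114 - 24928)*(-32112 + 3710) = -25042*(-28402) = 711242884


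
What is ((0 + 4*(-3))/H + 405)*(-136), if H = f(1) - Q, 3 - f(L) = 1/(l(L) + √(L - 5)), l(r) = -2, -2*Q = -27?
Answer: -46456104/841 - 3264*I/841 ≈ -55239.0 - 3.8811*I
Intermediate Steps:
Q = 27/2 (Q = -½*(-27) = 27/2 ≈ 13.500)
f(L) = 3 - 1/(-2 + √(-5 + L)) (f(L) = 3 - 1/(-2 + √(L - 5)) = 3 - 1/(-2 + √(-5 + L)))
H = -27/2 + (-7 + 6*I)*(-2 - 2*I)/8 (H = (-7 + 3*√(-5 + 1))/(-2 + √(-5 + 1)) - 1*27/2 = (-7 + 3*√(-4))/(-2 + √(-4)) - 27/2 = (-7 + 3*(2*I))/(-2 + 2*I) - 27/2 = ((-2 - 2*I)/8)*(-7 + 6*I) - 27/2 = (-7 + 6*I)*(-2 - 2*I)/8 - 27/2 = -27/2 + (-7 + 6*I)*(-2 - 2*I)/8 ≈ -10.25 + 0.25*I)
((0 + 4*(-3))/H + 405)*(-136) = ((0 + 4*(-3))/(-41/4 + I/4) + 405)*(-136) = ((0 - 12)*(8*(-41/4 - I/4)/841) + 405)*(-136) = (-96*(-41/4 - I/4)/841 + 405)*(-136) = (405 - 96*(-41/4 - I/4)/841)*(-136) = -55080 + 13056*(-41/4 - I/4)/841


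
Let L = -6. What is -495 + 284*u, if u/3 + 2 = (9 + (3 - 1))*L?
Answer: -58431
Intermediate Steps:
u = -204 (u = -6 + 3*((9 + (3 - 1))*(-6)) = -6 + 3*((9 + 2)*(-6)) = -6 + 3*(11*(-6)) = -6 + 3*(-66) = -6 - 198 = -204)
-495 + 284*u = -495 + 284*(-204) = -495 - 57936 = -58431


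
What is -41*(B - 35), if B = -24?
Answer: 2419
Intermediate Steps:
-41*(B - 35) = -41*(-24 - 35) = -41*(-59) = 2419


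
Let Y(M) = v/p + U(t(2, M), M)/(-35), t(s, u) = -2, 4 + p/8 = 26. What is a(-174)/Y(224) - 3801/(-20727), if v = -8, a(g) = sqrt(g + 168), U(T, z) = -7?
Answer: 181/987 + 110*I*sqrt(6)/17 ≈ 0.18338 + 15.85*I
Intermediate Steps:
p = 176 (p = -32 + 8*26 = -32 + 208 = 176)
a(g) = sqrt(168 + g)
Y(M) = 17/110 (Y(M) = -8/176 - 7/(-35) = -8*1/176 - 7*(-1/35) = -1/22 + 1/5 = 17/110)
a(-174)/Y(224) - 3801/(-20727) = sqrt(168 - 174)/(17/110) - 3801/(-20727) = sqrt(-6)*(110/17) - 3801*(-1/20727) = (I*sqrt(6))*(110/17) + 181/987 = 110*I*sqrt(6)/17 + 181/987 = 181/987 + 110*I*sqrt(6)/17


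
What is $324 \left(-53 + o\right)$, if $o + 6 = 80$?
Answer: $6804$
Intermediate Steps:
$o = 74$ ($o = -6 + 80 = 74$)
$324 \left(-53 + o\right) = 324 \left(-53 + 74\right) = 324 \cdot 21 = 6804$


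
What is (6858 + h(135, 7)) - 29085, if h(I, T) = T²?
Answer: -22178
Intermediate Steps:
(6858 + h(135, 7)) - 29085 = (6858 + 7²) - 29085 = (6858 + 49) - 29085 = 6907 - 29085 = -22178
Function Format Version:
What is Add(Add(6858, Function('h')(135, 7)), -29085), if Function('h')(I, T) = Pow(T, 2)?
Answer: -22178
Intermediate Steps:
Add(Add(6858, Function('h')(135, 7)), -29085) = Add(Add(6858, Pow(7, 2)), -29085) = Add(Add(6858, 49), -29085) = Add(6907, -29085) = -22178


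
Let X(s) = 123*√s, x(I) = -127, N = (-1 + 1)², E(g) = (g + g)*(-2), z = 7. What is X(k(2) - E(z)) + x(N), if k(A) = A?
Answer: -127 + 123*√30 ≈ 546.70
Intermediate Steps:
E(g) = -4*g (E(g) = (2*g)*(-2) = -4*g)
N = 0 (N = 0² = 0)
X(k(2) - E(z)) + x(N) = 123*√(2 - (-4)*7) - 127 = 123*√(2 - 1*(-28)) - 127 = 123*√(2 + 28) - 127 = 123*√30 - 127 = -127 + 123*√30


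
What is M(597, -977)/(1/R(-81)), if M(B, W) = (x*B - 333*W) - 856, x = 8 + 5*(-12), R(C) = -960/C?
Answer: 93901120/27 ≈ 3.4778e+6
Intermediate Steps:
x = -52 (x = 8 - 60 = -52)
M(B, W) = -856 - 333*W - 52*B (M(B, W) = (-52*B - 333*W) - 856 = (-333*W - 52*B) - 856 = -856 - 333*W - 52*B)
M(597, -977)/(1/R(-81)) = (-856 - 333*(-977) - 52*597)/(1/(-960/(-81))) = (-856 + 325341 - 31044)/(1/(-960*(-1/81))) = 293441/(1/(320/27)) = 293441/(27/320) = 293441*(320/27) = 93901120/27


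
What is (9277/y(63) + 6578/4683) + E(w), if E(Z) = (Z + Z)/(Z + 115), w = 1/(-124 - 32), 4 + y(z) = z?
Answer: 786306951533/4956491883 ≈ 158.64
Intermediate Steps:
y(z) = -4 + z
w = -1/156 (w = 1/(-156) = -1/156 ≈ -0.0064103)
E(Z) = 2*Z/(115 + Z) (E(Z) = (2*Z)/(115 + Z) = 2*Z/(115 + Z))
(9277/y(63) + 6578/4683) + E(w) = (9277/(-4 + 63) + 6578/4683) + 2*(-1/156)/(115 - 1/156) = (9277/59 + 6578*(1/4683)) + 2*(-1/156)/(17939/156) = (9277*(1/59) + 6578/4683) + 2*(-1/156)*(156/17939) = (9277/59 + 6578/4683) - 2/17939 = 43832293/276297 - 2/17939 = 786306951533/4956491883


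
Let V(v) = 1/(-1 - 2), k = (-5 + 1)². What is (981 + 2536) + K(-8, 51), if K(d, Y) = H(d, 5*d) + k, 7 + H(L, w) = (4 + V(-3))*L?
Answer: 10490/3 ≈ 3496.7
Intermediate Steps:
k = 16 (k = (-4)² = 16)
V(v) = -⅓ (V(v) = 1/(-3) = -⅓)
H(L, w) = -7 + 11*L/3 (H(L, w) = -7 + (4 - ⅓)*L = -7 + 11*L/3)
K(d, Y) = 9 + 11*d/3 (K(d, Y) = (-7 + 11*d/3) + 16 = 9 + 11*d/3)
(981 + 2536) + K(-8, 51) = (981 + 2536) + (9 + (11/3)*(-8)) = 3517 + (9 - 88/3) = 3517 - 61/3 = 10490/3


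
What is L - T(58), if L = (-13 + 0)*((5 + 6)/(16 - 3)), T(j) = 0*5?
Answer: -11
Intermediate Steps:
T(j) = 0
L = -11 (L = -143/13 = -13*11/13 = -11)
L - T(58) = -11 - 1*0 = -11 + 0 = -11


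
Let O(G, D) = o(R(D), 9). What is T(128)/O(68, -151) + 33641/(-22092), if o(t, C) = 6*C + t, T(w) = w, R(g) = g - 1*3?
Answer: -1547969/552300 ≈ -2.8028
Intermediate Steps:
R(g) = -3 + g (R(g) = g - 3 = -3 + g)
o(t, C) = t + 6*C
O(G, D) = 51 + D (O(G, D) = (-3 + D) + 6*9 = (-3 + D) + 54 = 51 + D)
T(128)/O(68, -151) + 33641/(-22092) = 128/(51 - 151) + 33641/(-22092) = 128/(-100) + 33641*(-1/22092) = 128*(-1/100) - 33641/22092 = -32/25 - 33641/22092 = -1547969/552300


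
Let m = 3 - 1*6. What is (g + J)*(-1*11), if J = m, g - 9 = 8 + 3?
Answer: -187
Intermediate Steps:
g = 20 (g = 9 + (8 + 3) = 9 + 11 = 20)
m = -3 (m = 3 - 6 = -3)
J = -3
(g + J)*(-1*11) = (20 - 3)*(-1*11) = 17*(-11) = -187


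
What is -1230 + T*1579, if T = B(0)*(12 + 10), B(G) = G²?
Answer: -1230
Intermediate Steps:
T = 0 (T = 0²*(12 + 10) = 0*22 = 0)
-1230 + T*1579 = -1230 + 0*1579 = -1230 + 0 = -1230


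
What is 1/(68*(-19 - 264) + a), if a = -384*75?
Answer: -1/48044 ≈ -2.0814e-5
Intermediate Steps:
a = -28800 (a = -32*900 = -28800)
1/(68*(-19 - 264) + a) = 1/(68*(-19 - 264) - 28800) = 1/(68*(-283) - 28800) = 1/(-19244 - 28800) = 1/(-48044) = -1/48044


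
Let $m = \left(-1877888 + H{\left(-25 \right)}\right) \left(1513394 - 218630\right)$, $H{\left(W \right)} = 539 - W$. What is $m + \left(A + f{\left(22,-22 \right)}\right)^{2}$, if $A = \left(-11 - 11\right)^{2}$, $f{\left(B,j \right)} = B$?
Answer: $-2430691275500$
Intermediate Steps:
$A = 484$ ($A = \left(-22\right)^{2} = 484$)
$m = -2430691531536$ ($m = \left(-1877888 + \left(539 - -25\right)\right) \left(1513394 - 218630\right) = \left(-1877888 + \left(539 + 25\right)\right) 1294764 = \left(-1877888 + 564\right) 1294764 = \left(-1877324\right) 1294764 = -2430691531536$)
$m + \left(A + f{\left(22,-22 \right)}\right)^{2} = -2430691531536 + \left(484 + 22\right)^{2} = -2430691531536 + 506^{2} = -2430691531536 + 256036 = -2430691275500$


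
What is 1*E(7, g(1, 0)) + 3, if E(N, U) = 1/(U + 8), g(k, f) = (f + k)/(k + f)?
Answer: 28/9 ≈ 3.1111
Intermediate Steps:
g(k, f) = 1 (g(k, f) = (f + k)/(f + k) = 1)
E(N, U) = 1/(8 + U)
1*E(7, g(1, 0)) + 3 = 1/(8 + 1) + 3 = 1/9 + 3 = 28/9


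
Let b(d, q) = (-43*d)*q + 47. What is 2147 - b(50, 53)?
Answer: 116050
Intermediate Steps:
b(d, q) = 47 - 43*d*q (b(d, q) = -43*d*q + 47 = 47 - 43*d*q)
2147 - b(50, 53) = 2147 - (47 - 43*50*53) = 2147 - (47 - 113950) = 2147 - 1*(-113903) = 2147 + 113903 = 116050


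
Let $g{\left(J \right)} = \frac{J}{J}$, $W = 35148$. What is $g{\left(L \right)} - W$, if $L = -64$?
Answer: $-35147$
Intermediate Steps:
$g{\left(J \right)} = 1$
$g{\left(L \right)} - W = 1 - 35148 = -35147$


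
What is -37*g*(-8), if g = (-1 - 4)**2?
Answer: 7400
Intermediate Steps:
g = 25 (g = (-5)**2 = 25)
-37*g*(-8) = -37*25*(-8) = -925*(-8) = 7400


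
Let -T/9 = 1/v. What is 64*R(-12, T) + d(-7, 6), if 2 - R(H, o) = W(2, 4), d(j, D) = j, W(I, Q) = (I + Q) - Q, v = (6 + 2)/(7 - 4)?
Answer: -7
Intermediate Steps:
v = 8/3 ≈ 2.6667
W(I, Q) = I
T = -27/8 (T = -9/8/3 = -9*3/8 = -27/8 ≈ -3.3750)
R(H, o) = 0 (R(H, o) = 2 - 1*2 = 2 - 2 = 0)
64*R(-12, T) + d(-7, 6) = 64*0 - 7 = 0 - 7 = -7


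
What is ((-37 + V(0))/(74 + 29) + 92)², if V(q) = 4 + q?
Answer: 89170249/10609 ≈ 8405.2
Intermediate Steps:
((-37 + V(0))/(74 + 29) + 92)² = ((-37 + (4 + 0))/(74 + 29) + 92)² = ((-37 + 4)/103 + 92)² = (-33*1/103 + 92)² = (-33/103 + 92)² = (9443/103)² = 89170249/10609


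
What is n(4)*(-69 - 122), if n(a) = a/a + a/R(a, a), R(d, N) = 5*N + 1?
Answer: -4775/21 ≈ -227.38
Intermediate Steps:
R(d, N) = 1 + 5*N
n(a) = 1 + a/(1 + 5*a) (n(a) = a/a + a/(1 + 5*a) = 1 + a/(1 + 5*a))
n(4)*(-69 - 122) = ((1 + 6*4)/(1 + 5*4))*(-69 - 122) = ((1 + 24)/(1 + 20))*(-191) = (25/21)*(-191) = -4775/21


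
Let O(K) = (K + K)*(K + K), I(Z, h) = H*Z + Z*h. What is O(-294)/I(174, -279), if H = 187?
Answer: -14406/667 ≈ -21.598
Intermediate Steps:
I(Z, h) = 187*Z + Z*h
O(K) = 4*K**2 (O(K) = (2*K)*(2*K) = 4*K**2)
O(-294)/I(174, -279) = (4*(-294)**2)/((174*(187 - 279))) = (4*86436)/((174*(-92))) = 345744/(-16008) = 345744*(-1/16008) = -14406/667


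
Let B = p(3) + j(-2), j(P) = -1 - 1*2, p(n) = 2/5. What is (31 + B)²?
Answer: 20164/25 ≈ 806.56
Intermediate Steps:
p(n) = ⅖ (p(n) = 2*(⅕) = ⅖)
j(P) = -3 (j(P) = -1 - 2 = -3)
B = -13/5 (B = ⅖ - 3 = -13/5 ≈ -2.6000)
(31 + B)² = (31 - 13/5)² = (142/5)² = 20164/25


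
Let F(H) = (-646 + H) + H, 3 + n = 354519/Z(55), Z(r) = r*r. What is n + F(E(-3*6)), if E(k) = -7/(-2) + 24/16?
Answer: -143496/275 ≈ -521.80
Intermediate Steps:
E(k) = 5 (E(k) = -7*(-1/2) + 24*(1/16) = 7/2 + 3/2 = 5)
Z(r) = r**2
n = 31404/275 (n = -3 + 354519/(55**2) = -3 + 354519/3025 = -3 + 354519*(1/3025) = -3 + 32229/275 = 31404/275 ≈ 114.20)
F(H) = -646 + 2*H
n + F(E(-3*6)) = 31404/275 + (-646 + 2*5) = 31404/275 + (-646 + 10) = 31404/275 - 636 = -143496/275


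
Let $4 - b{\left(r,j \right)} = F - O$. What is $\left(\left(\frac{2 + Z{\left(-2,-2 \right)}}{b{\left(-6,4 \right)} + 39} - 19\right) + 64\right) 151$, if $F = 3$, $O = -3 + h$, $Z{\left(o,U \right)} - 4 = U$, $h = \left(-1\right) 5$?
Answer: $\frac{54511}{8} \approx 6813.9$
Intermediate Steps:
$h = -5$
$Z{\left(o,U \right)} = 4 + U$
$O = -8$ ($O = -3 - 5 = -8$)
$b{\left(r,j \right)} = -7$ ($b{\left(r,j \right)} = 4 - \left(3 - -8\right) = 4 - \left(3 + 8\right) = 4 - 11 = -7$)
$\left(\left(\frac{2 + Z{\left(-2,-2 \right)}}{b{\left(-6,4 \right)} + 39} - 19\right) + 64\right) 151 = \left(\left(\frac{2 + \left(4 - 2\right)}{-7 + 39} - 19\right) + 64\right) 151 = \left(\left(\frac{2 + 2}{32} - 19\right) + 64\right) 151 = \left(\left(4 \cdot \frac{1}{32} - 19\right) + 64\right) 151 = \left(\left(\frac{1}{8} - 19\right) + 64\right) 151 = \left(- \frac{151}{8} + 64\right) 151 = \frac{361}{8} \cdot 151 = \frac{54511}{8}$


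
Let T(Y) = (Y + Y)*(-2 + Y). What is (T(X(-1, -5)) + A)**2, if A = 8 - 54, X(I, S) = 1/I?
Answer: 1600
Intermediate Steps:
A = -46
T(Y) = 2*Y*(-2 + Y) (T(Y) = (2*Y)*(-2 + Y) = 2*Y*(-2 + Y))
(T(X(-1, -5)) + A)**2 = (2*(-2 + 1/(-1))/(-1) - 46)**2 = (2*(-1)*(-2 - 1) - 46)**2 = (2*(-1)*(-3) - 46)**2 = (6 - 46)**2 = (-40)**2 = 1600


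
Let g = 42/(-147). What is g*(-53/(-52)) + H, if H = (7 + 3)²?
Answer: 18147/182 ≈ 99.709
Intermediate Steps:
g = -2/7 (g = 42*(-1/147) = -2/7 ≈ -0.28571)
H = 100 (H = 10² = 100)
g*(-53/(-52)) + H = -(-106)/(7*(-52)) + 100 = -(-106)*(-1)/(7*52) + 100 = -2/7*53/52 + 100 = -53/182 + 100 = 18147/182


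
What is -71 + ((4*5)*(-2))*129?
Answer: -5231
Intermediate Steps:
-71 + ((4*5)*(-2))*129 = -71 + (20*(-2))*129 = -71 - 40*129 = -71 - 5160 = -5231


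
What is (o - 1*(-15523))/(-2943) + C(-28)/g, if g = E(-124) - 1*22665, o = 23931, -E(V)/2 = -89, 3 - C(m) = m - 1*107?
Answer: -887608232/66179241 ≈ -13.412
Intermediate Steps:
C(m) = 110 - m (C(m) = 3 - (m - 1*107) = 3 - (m - 107) = 3 - (-107 + m) = 3 + (107 - m) = 110 - m)
E(V) = 178 (E(V) = -2*(-89) = 178)
g = -22487 (g = 178 - 1*22665 = 178 - 22665 = -22487)
(o - 1*(-15523))/(-2943) + C(-28)/g = (23931 - 1*(-15523))/(-2943) + (110 - 1*(-28))/(-22487) = (23931 + 15523)*(-1/2943) + (110 + 28)*(-1/22487) = 39454*(-1/2943) + 138*(-1/22487) = -39454/2943 - 138/22487 = -887608232/66179241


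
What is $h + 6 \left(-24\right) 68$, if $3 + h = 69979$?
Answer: $60184$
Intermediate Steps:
$h = 69976$ ($h = -3 + 69979 = 69976$)
$h + 6 \left(-24\right) 68 = 69976 + 6 \left(-24\right) 68 = 69976 - 9792 = 60184$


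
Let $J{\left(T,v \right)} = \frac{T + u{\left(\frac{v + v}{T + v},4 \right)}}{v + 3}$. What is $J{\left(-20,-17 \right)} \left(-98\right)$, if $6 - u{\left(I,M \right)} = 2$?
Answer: $-112$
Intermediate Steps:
$u{\left(I,M \right)} = 4$ ($u{\left(I,M \right)} = 6 - 2 = 4$)
$J{\left(T,v \right)} = \frac{4 + T}{3 + v}$ ($J{\left(T,v \right)} = \frac{T + 4}{v + 3} = \frac{4 + T}{3 + v}$)
$J{\left(-20,-17 \right)} \left(-98\right) = \frac{4 - 20}{3 - 17} \left(-98\right) = \frac{1}{-14} \left(-16\right) \left(-98\right) = \left(- \frac{1}{14}\right) \left(-16\right) \left(-98\right) = \frac{8}{7} \left(-98\right) = -112$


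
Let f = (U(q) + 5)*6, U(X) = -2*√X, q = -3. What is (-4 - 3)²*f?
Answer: 1470 - 588*I*√3 ≈ 1470.0 - 1018.4*I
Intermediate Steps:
f = 30 - 12*I*√3 (f = (-2*I*√3 + 5)*6 = (5 - 2*I*√3)*6 = 30 - 12*I*√3 ≈ 30.0 - 20.785*I)
(-4 - 3)²*f = (-4 - 3)²*(30 - 12*I*√3) = (-7)²*(30 - 12*I*√3) = 49*(30 - 12*I*√3) = 1470 - 588*I*√3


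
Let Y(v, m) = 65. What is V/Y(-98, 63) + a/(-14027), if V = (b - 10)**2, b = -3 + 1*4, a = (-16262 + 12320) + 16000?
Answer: 27109/70135 ≈ 0.38653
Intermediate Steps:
a = 12058 (a = -3942 + 16000 = 12058)
b = 1 (b = -3 + 4 = 1)
V = 81 (V = (1 - 10)**2 = (-9)**2 = 81)
V/Y(-98, 63) + a/(-14027) = 81/65 + 12058/(-14027) = 81*(1/65) + 12058*(-1/14027) = 81/65 - 12058/14027 = 27109/70135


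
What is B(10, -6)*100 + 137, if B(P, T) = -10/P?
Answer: 37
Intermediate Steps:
B(10, -6)*100 + 137 = -10/10*100 + 137 = -10*1/10*100 + 137 = -1*100 + 137 = -100 + 137 = 37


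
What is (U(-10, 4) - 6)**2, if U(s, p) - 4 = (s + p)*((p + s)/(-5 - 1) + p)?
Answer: 1024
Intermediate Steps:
U(s, p) = 4 + (p + s)*(-s/6 + 5*p/6) (U(s, p) = 4 + (s + p)*((p + s)/(-5 - 1) + p) = 4 + (p + s)*((p + s)/(-6) + p) = 4 + (p + s)*((p + s)*(-1/6) + p) = 4 + (p + s)*((-p/6 - s/6) + p) = 4 + (p + s)*(-s/6 + 5*p/6))
(U(-10, 4) - 6)**2 = ((4 - 1/6*(-10)**2 + (5/6)*4**2 + (2/3)*4*(-10)) - 6)**2 = ((4 - 1/6*100 + (5/6)*16 - 80/3) - 6)**2 = ((4 - 50/3 + 40/3 - 80/3) - 6)**2 = (-26 - 6)**2 = (-32)**2 = 1024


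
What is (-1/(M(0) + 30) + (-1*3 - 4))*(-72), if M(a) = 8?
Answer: 9612/19 ≈ 505.89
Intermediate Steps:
(-1/(M(0) + 30) + (-1*3 - 4))*(-72) = (-1/(8 + 30) + (-1*3 - 4))*(-72) = (-1/38 + (-3 - 4))*(-72) = (-1*1/38 - 7)*(-72) = (-1/38 - 7)*(-72) = -267/38*(-72) = 9612/19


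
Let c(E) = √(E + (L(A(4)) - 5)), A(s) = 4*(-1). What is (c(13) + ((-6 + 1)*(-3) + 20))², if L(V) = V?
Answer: 1369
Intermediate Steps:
A(s) = -4
c(E) = √(-9 + E) (c(E) = √(E + (-4 - 5)) = √(E - 9) = √(-9 + E))
(c(13) + ((-6 + 1)*(-3) + 20))² = (√(-9 + 13) + ((-6 + 1)*(-3) + 20))² = (√4 + (-5*(-3) + 20))² = (2 + (15 + 20))² = (2 + 35)² = 37² = 1369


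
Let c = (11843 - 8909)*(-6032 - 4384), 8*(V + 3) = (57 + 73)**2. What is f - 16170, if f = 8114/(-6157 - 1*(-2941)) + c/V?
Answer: -207999563827/6784152 ≈ -30660.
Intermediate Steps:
V = 4219/2 (V = -3 + (57 + 73)**2/8 = -3 + (1/8)*130**2 = -3 + (1/8)*16900 = -3 + 4225/2 = 4219/2 ≈ 2109.5)
c = -30560544 (c = 2934*(-10416) = -30560544)
f = -98299825987/6784152 (f = 8114/(-6157 - 1*(-2941)) - 30560544/4219/2 = 8114/(-6157 + 2941) - 30560544*2/4219 = 8114/(-3216) - 61121088/4219 = 8114*(-1/3216) - 61121088/4219 = -4057/1608 - 61121088/4219 = -98299825987/6784152 ≈ -14490.)
f - 16170 = -98299825987/6784152 - 16170 = -207999563827/6784152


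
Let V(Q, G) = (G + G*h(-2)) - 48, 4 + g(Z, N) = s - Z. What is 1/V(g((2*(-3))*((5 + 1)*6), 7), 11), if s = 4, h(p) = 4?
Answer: ⅐ ≈ 0.14286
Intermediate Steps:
g(Z, N) = -Z (g(Z, N) = -4 + (4 - Z) = -Z)
V(Q, G) = -48 + 5*G (V(Q, G) = (G + G*4) - 48 = (G + 4*G) - 48 = 5*G - 48 = -48 + 5*G)
1/V(g((2*(-3))*((5 + 1)*6), 7), 11) = 1/(-48 + 5*11) = 1/(-48 + 55) = 1/7 = ⅐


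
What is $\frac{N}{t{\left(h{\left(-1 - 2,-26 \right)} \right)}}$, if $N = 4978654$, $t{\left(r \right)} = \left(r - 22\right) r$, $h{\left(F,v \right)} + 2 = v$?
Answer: $\frac{2489327}{700} \approx 3556.2$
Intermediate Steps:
$h{\left(F,v \right)} = -2 + v$
$t{\left(r \right)} = r \left(-22 + r\right)$ ($t{\left(r \right)} = \left(-22 + r\right) r = r \left(-22 + r\right)$)
$\frac{N}{t{\left(h{\left(-1 - 2,-26 \right)} \right)}} = \frac{4978654}{\left(-2 - 26\right) \left(-22 - 28\right)} = \frac{4978654}{\left(-28\right) \left(-22 - 28\right)} = \frac{4978654}{\left(-28\right) \left(-50\right)} = \frac{4978654}{1400} = 4978654 \cdot \frac{1}{1400} = \frac{2489327}{700}$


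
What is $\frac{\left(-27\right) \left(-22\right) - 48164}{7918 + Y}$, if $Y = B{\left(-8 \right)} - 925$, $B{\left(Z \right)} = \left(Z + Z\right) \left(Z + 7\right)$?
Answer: $- \frac{47570}{7009} \approx -6.787$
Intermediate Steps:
$B{\left(Z \right)} = 2 Z \left(7 + Z\right)$
$Y = -909$ ($Y = 2 \left(-8\right) \left(7 - 8\right) - 925 = 2 \left(-8\right) \left(-1\right) - 925 = 16 - 925 = -909$)
$\frac{\left(-27\right) \left(-22\right) - 48164}{7918 + Y} = \frac{\left(-27\right) \left(-22\right) - 48164}{7918 - 909} = \frac{594 - 48164}{7009} = \left(-47570\right) \frac{1}{7009} = - \frac{47570}{7009}$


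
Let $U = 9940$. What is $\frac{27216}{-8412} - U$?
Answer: $- \frac{6970208}{701} \approx -9943.2$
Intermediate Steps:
$\frac{27216}{-8412} - U = \frac{27216}{-8412} - 9940 = 27216 \left(- \frac{1}{8412}\right) - 9940 = - \frac{2268}{701} - 9940 = - \frac{6970208}{701}$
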